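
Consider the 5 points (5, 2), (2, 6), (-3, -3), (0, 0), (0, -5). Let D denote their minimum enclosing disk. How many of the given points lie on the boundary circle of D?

2

The farthest pair is (2, 6)–(0, -5) with squared distance 125. The circle on this segment as diameter has centre (1, 0.5) and r² = 125/4 = 31.25.
Check (5, 2): distance² to centre = 18.25 ≤ 31.25, so it lies inside.
All remaining points lie in this disk, and no smaller disk contains both endpoints, so this is the minimum enclosing circle.
The points at distance exactly r from the centre are (2, 6), (0, -5) — 2 points.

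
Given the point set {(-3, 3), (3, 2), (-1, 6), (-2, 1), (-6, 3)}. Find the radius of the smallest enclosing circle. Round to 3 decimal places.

The minimum enclosing circle of a finite set is fixed by two of the points (as a diameter) or three (as a circumcircle).
The farthest pair is (3, 2)–(-6, 3) with squared distance 82. The circle on this segment as diameter has centre (-1.5, 2.5) and r² = 82/4 = 20.5.
Check (-3, 3): distance² to centre = 2.5 ≤ 20.5, so it lies inside.
All remaining points lie in this disk, and no smaller disk contains both endpoints, so this is the minimum enclosing circle.
r = √(20.5) ≈ 4.528.

4.528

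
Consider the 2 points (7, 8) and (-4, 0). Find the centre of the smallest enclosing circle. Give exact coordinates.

(1.5, 4)

The smallest circle enclosing two points has them as diameter endpoints.
Centre = midpoint = (1.5, 4); r² = |(7, 8)−(-4, 0)|²/4 = 185/4 = 46.25.
Centre = (1.5, 4).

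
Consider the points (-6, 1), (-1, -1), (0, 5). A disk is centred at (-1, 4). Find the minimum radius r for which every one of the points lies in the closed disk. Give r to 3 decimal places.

The required radius is the distance from (-1, 4) to the farthest point.
Squared distances: 34, 25, 2.
Maximum is 34, attained at (-6, 1).
r = √34 ≈ 5.831.

5.831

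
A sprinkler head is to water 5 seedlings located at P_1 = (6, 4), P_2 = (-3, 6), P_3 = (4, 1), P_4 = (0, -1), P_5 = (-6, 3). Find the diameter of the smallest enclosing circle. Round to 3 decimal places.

A smallest enclosing disk is always determined by at most three of the input points on its boundary.
The farthest pair is P_1–P_5 with squared distance 145. The circle on this segment as diameter has centre (0, 3.5) and r² = 145/4 = 36.25.
Check P_2: distance² to centre = 15.25 ≤ 36.25, so it lies inside.
All remaining points lie in this disk, and no smaller disk contains both endpoints, so this is the minimum enclosing circle.
Diameter = 2r = 2√(36.25) ≈ 12.042.

12.042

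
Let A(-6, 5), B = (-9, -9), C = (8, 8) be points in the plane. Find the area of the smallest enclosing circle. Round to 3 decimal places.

Side lengths²: AB² = 205, AC² = 205, BC² = 578.
Since BC² = 578 ≥ 205 + 205 = 410, the angle opposite BC is not acute, so the smallest enclosing circle has BC as diameter.
Centre = midpoint of BC = (-0.5, -0.5), r² = 578/4 = 144.5.
Area = π·r² = π·144.5 ≈ 453.960.

453.960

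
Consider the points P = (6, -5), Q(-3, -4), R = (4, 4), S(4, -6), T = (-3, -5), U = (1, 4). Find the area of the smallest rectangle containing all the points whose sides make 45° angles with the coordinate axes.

112

In coordinates u = x + y, v = x − y the rectangle is axis-aligned; the map (x,y)→(u,v) scales areas by 2.
u-values: 1, -7, 8, -2, -8, 5; range = 8 − (-8) = 16.
v-values: 11, 1, 0, 10, 2, -3; range = 11 − (-3) = 14.
Area = (16 × 14) / 2 = 112.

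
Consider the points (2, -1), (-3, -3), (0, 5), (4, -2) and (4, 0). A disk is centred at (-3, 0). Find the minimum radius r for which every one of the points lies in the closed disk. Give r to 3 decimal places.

The required radius is the distance from (-3, 0) to the farthest point.
Squared distances: 26, 9, 34, 53, 49.
Maximum is 53, attained at (4, -2).
r = √53 ≈ 7.280.

7.280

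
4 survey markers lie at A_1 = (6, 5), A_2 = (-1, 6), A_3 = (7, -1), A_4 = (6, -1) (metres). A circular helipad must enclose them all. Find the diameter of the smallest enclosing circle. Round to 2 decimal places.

A smallest enclosing disk is always determined by at most three of the input points on its boundary.
The farthest pair is A_2–A_3 with squared distance 113. The circle on this segment as diameter has centre (3, 2.5) and r² = 113/4 = 28.25.
Check A_1: distance² to centre = 15.25 ≤ 28.25, so it lies inside.
All remaining points lie in this disk, and no smaller disk contains both endpoints, so this is the minimum enclosing circle.
Diameter = 2r = 2√(28.25) ≈ 10.63.

10.63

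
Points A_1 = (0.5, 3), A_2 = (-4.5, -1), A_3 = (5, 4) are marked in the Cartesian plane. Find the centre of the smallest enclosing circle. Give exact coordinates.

Side lengths²: A_1A_2² = 41, A_1A_3² = 21.25, A_2A_3² = 115.25.
Since A_2A_3² = 115.25 ≥ 41 + 21.25 = 62.25, the angle opposite A_2A_3 is not acute, so the smallest enclosing circle has A_2A_3 as diameter.
Centre = midpoint of A_2A_3 = (0.25, 1.5), r² = 115.25/4 = 28.8125.
Centre = (0.25, 1.5).

(0.25, 1.5)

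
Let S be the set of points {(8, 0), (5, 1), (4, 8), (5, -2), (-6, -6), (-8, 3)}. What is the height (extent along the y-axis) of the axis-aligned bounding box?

max y = 8, min y = -6, so height = 14.

14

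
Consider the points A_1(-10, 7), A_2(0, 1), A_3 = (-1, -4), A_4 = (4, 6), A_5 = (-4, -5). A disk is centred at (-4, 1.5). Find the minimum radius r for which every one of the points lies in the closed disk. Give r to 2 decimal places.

The required radius is the distance from (-4, 1.5) to the farthest point.
Squared distances: 66.25, 16.25, 39.25, 84.25, 42.25.
Maximum is 84.25, attained at A_4.
r = √(84.25) ≈ 9.18.

9.18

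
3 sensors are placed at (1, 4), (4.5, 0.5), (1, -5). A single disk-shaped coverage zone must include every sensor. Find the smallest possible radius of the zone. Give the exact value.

Call the three points A, B, C in the order given.
Side lengths²: AB² = 24.5, AC² = 81, BC² = 42.5.
Since AC² = 81 ≥ 42.5 + 24.5 = 67, the angle opposite AC is not acute, so the smallest enclosing circle has AC as diameter.
Centre = midpoint of AC = (1, -0.5), r² = 81/4 = 20.25.
r = √(20.25) = 4.5.

4.5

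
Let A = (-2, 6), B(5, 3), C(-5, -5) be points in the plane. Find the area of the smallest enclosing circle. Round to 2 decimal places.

Side lengths²: AB² = 58, AC² = 130, BC² = 164.
Since BC² = 164 < 130 + 58 = 188, the triangle is acute, so the smallest enclosing circle is the circumcircle.
Circumcentre = (-24/43, -13/43), r² = 77285/1849.
Area = π·r² = π·77285/1849 ≈ 131.31.

131.31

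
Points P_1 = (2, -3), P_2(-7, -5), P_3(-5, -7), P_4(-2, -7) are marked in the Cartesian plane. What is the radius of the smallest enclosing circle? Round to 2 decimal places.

4.61

The minimum enclosing circle of a finite set is fixed by two of the points (as a diameter) or three (as a circumcircle).
The farthest pair is P_1–P_2 with squared distance 85. The circle on this segment as diameter has centre (-2.5, -4) and r² = 85/4 = 21.25.
Check P_3: distance² to centre = 15.25 ≤ 21.25, so it lies inside.
All remaining points lie in this disk, and no smaller disk contains both endpoints, so this is the minimum enclosing circle.
r = √(21.25) ≈ 4.61.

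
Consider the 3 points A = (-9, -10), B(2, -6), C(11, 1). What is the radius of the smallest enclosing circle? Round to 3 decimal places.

11.413

Side lengths²: AB² = 137, AC² = 521, BC² = 130.
Since AC² = 521 ≥ 137 + 130 = 267, the angle opposite AC is not acute, so the smallest enclosing circle has AC as diameter.
Centre = midpoint of AC = (1, -4.5), r² = 521/4 = 130.25.
r = √(130.25) ≈ 11.413.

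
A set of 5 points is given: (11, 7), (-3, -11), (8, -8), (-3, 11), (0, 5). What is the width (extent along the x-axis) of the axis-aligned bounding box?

max x = 11, min x = -3, so width = 14.

14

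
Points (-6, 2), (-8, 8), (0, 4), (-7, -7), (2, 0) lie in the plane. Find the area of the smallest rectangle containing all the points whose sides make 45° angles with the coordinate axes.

162

In coordinates u = x + y, v = x − y the rectangle is axis-aligned; the map (x,y)→(u,v) scales areas by 2.
u-values: -4, 0, 4, -14, 2; range = 4 − (-14) = 18.
v-values: -8, -16, -4, 0, 2; range = 2 − (-16) = 18.
Area = (18 × 18) / 2 = 162.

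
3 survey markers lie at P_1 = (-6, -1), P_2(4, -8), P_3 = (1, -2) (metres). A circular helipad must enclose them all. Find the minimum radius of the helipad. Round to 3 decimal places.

6.103

Side lengths²: P_1P_2² = 149, P_1P_3² = 50, P_2P_3² = 45.
Since P_1P_2² = 149 ≥ 50 + 45 = 95, the angle opposite P_1P_2 is not acute, so the smallest enclosing circle has P_1P_2 as diameter.
Centre = midpoint of P_1P_2 = (-1, -4.5), r² = 149/4 = 37.25.
r = √(37.25) ≈ 6.103.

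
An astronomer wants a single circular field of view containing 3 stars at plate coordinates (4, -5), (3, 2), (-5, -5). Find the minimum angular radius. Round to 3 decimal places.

5.369

Call the three points A, B, C in the order given.
Side lengths²: AB² = 50, AC² = 81, BC² = 113.
Since BC² = 113 < 81 + 50 = 131, the triangle is acute, so the smallest enclosing circle is the circumcircle.
Circumcentre = (-0.5, -29/14), r² = 2825/98.
r = √(2825/98) ≈ 5.369.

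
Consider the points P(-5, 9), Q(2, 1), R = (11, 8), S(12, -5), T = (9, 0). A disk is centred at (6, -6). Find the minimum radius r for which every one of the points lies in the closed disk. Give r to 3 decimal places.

18.601

The required radius is the distance from (6, -6) to the farthest point.
Squared distances: 346, 65, 221, 37, 45.
Maximum is 346, attained at P.
r = √346 ≈ 18.601.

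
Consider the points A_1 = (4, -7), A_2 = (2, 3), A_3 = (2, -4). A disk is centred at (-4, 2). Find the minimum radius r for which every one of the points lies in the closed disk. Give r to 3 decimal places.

12.042

The required radius is the distance from (-4, 2) to the farthest point.
Squared distances: 145, 37, 72.
Maximum is 145, attained at A_1.
r = √145 ≈ 12.042.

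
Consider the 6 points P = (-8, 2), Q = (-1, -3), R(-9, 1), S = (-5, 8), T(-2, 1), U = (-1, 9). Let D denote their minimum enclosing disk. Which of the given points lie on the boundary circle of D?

By Welzl's lemma the MEC is supported by two points (diametrically opposite) or three points (on a circumcircle).
The minimum enclosing circle is determined by three boundary points: Q, R, U.
Their circumcentre is (-3, 3) with r² = 40.
The farthest remaining point S is at distance² 29 ≤ 40.
The points at distance exactly r from the centre are Q, R, U — 3 points.

Q, R, U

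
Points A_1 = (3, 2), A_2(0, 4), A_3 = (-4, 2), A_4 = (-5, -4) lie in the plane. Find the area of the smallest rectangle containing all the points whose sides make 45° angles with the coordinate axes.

In coordinates u = x + y, v = x − y the rectangle is axis-aligned; the map (x,y)→(u,v) scales areas by 2.
u-values: 5, 4, -2, -9; range = 5 − (-9) = 14.
v-values: 1, -4, -6, -1; range = 1 − (-6) = 7.
Area = (14 × 7) / 2 = 49.

49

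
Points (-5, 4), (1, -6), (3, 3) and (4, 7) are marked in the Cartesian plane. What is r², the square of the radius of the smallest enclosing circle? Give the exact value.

The minimum enclosing circle is determined by three boundary points: (-5, 4), (1, -6), (4, 7).
Their circumcentre is (19/18, 5/6) with r² = 7565/162.
The farthest remaining point (3, 3) is at distance² 1373/162 ≤ 7565/162.

7565/162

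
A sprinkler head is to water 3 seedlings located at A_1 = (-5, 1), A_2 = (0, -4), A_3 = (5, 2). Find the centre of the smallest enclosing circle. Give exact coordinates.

(1/22, 23/22)

Side lengths²: A_1A_2² = 50, A_1A_3² = 101, A_2A_3² = 61.
Since A_1A_3² = 101 < 61 + 50 = 111, the triangle is acute, so the smallest enclosing circle is the circumcircle.
Circumcentre = (1/22, 23/22), r² = 6161/242.
Centre = (1/22, 23/22).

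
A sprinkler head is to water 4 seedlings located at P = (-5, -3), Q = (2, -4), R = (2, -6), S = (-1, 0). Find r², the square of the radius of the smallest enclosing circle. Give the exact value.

3625/242

The minimum enclosing circle is determined by three boundary points: P, R, S.
Their circumcentre is (-27/22, -85/22) with r² = 3625/242.
The farthest remaining point Q is at distance² 2525/242 ≤ 3625/242.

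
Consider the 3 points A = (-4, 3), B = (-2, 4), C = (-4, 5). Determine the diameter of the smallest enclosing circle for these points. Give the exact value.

2.5

Side lengths²: AB² = 5, AC² = 4, BC² = 5.
Since BC² = 5 < 5 + 4 = 9, the triangle is acute, so the smallest enclosing circle is the circumcircle.
Circumcentre = (-3.25, 4), r² = 1.5625.
Diameter = 2r = 2√(1.5625) = 2.5.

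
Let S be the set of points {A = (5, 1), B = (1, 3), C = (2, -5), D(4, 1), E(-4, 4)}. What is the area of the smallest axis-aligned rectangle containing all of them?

x ranges over [-4, 5], width 9.
y ranges over [-5, 4], height 9.
Area = 9 × 9 = 81.

81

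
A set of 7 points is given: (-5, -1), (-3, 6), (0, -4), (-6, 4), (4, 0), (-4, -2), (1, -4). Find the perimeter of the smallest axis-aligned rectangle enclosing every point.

Width = max x − min x = 4 − (-6) = 10.
Height = max y − min y = 6 − (-4) = 10.
Perimeter = 2(10 + 10) = 40.

40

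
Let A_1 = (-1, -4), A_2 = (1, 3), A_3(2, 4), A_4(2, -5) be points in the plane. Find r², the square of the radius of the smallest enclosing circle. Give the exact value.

By Welzl's lemma the MEC is supported by two points (diametrically opposite) or three points (on a circumcircle).
The minimum enclosing circle is determined by three boundary points: A_1, A_3, A_4.
Their circumcentre is (11/6, -0.5) with r² = 365/18.
The farthest remaining point A_2 is at distance² 233/18 ≤ 365/18.

365/18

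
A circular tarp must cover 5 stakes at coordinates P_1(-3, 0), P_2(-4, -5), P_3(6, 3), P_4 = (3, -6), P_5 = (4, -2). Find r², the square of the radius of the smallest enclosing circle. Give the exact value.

The minimum enclosing circle of a finite set is fixed by two of the points (as a diameter) or three (as a circumcircle).
The farthest pair is P_2–P_3 with squared distance 164. The circle on this segment as diameter has centre (1, -1) and r² = 164/4 = 41.
Check P_1: distance² to centre = 17 ≤ 41, so it lies inside.
All remaining points lie in this disk, and no smaller disk contains both endpoints, so this is the minimum enclosing circle.

41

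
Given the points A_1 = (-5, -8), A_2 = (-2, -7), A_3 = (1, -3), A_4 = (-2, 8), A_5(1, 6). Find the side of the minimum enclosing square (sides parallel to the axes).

The bounding box has width 6 and height 16.
An axis-aligned square enclosing the set must have side ≥ max(width, height).
So the minimum side is max(6, 16) = 16.

16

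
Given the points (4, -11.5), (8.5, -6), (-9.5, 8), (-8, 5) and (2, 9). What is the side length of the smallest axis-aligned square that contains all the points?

The bounding box has width 18 and height 20.5.
An axis-aligned square enclosing the set must have side ≥ max(width, height).
So the minimum side is max(18, 20.5) = 20.5.

20.5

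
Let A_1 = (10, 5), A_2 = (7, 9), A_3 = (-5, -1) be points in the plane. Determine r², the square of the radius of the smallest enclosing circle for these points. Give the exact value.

44225/676

Side lengths²: A_1A_2² = 25, A_1A_3² = 261, A_2A_3² = 244.
Since A_1A_3² = 261 < 244 + 25 = 269, the triangle is acute, so the smallest enclosing circle is the circumcircle.
Circumcentre = (61/26, 31/13), r² = 44225/676.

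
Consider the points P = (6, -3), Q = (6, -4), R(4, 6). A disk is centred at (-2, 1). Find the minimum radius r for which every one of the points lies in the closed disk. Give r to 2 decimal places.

9.43

The required radius is the distance from (-2, 1) to the farthest point.
Squared distances: 80, 89, 61.
Maximum is 89, attained at Q.
r = √89 ≈ 9.43.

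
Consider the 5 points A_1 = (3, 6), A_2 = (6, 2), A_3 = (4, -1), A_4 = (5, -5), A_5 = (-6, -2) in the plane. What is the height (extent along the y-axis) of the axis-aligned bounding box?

11

max y = 6, min y = -5, so height = 11.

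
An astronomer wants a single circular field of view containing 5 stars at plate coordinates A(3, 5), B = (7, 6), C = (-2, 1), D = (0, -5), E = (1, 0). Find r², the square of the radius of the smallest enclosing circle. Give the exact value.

42.5

By Welzl's lemma the MEC is supported by two points (diametrically opposite) or three points (on a circumcircle).
The farthest pair is B–D with squared distance 170. The circle on this segment as diameter has centre (3.5, 0.5) and r² = 170/4 = 42.5.
Check A: distance² to centre = 20.5 ≤ 42.5, so it lies inside.
All remaining points lie in this disk, and no smaller disk contains both endpoints, so this is the minimum enclosing circle.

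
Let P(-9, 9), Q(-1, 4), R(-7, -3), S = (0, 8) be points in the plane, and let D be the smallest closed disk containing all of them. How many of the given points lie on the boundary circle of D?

3

A smallest enclosing disk is always determined by at most three of the input points on its boundary.
The minimum enclosing circle is determined by three boundary points: P, R, S.
Their circumcentre is (-268/53, 185/53) with r² = 128945/2809.
The farthest remaining point Q is at distance² 46954/2809 ≤ 128945/2809.
The points at distance exactly r from the centre are P, R, S — 3 points.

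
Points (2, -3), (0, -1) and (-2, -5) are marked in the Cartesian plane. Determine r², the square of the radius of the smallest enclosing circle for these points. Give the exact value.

50/9

Call the three points A, B, C in the order given.
Side lengths²: AB² = 8, AC² = 20, BC² = 20.
Since BC² = 20 < 20 + 8 = 28, the triangle is acute, so the smallest enclosing circle is the circumcircle.
Circumcentre = (-1/3, -10/3), r² = 50/9.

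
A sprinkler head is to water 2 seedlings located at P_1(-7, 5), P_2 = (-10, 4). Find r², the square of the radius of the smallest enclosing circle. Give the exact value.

The smallest circle enclosing two points has them as diameter endpoints.
Centre = midpoint = (-8.5, 4.5); r² = |P_1P_2|²/4 = 10/4 = 2.5.

2.5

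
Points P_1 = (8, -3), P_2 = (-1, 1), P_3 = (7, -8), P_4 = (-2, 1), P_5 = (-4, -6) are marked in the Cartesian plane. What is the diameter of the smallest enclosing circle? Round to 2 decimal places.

12.79

The minimum enclosing circle is determined by three boundary points: P_3, P_4, P_5.
Their circumcentre is (37/18, -71/18) with r² = 6625/162.
The farthest remaining point P_1 is at distance² 5869/162 ≤ 6625/162.
Diameter = 2r = 2√(6625/162) ≈ 12.79.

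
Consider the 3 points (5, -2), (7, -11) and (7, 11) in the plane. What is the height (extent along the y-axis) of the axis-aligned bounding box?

max y = 11, min y = -11, so height = 22.

22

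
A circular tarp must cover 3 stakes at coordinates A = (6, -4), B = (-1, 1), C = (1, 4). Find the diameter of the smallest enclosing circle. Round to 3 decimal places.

Side lengths²: AB² = 74, AC² = 89, BC² = 13.
Since AC² = 89 ≥ 74 + 13 = 87, the angle opposite AC is not acute, so the smallest enclosing circle has AC as diameter.
Centre = midpoint of AC = (3.5, 0), r² = 89/4 = 22.25.
Diameter = 2r = 2√(22.25) ≈ 9.434.

9.434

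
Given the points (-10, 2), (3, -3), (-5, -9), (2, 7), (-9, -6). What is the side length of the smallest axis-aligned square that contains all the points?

16

The bounding box has width 13 and height 16.
An axis-aligned square enclosing the set must have side ≥ max(width, height).
So the minimum side is max(13, 16) = 16.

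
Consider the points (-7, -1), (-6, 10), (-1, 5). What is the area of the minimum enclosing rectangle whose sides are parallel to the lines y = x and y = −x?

In coordinates u = x + y, v = x − y the rectangle is axis-aligned; the map (x,y)→(u,v) scales areas by 2.
u-values: -8, 4, 4; range = 4 − (-8) = 12.
v-values: -6, -16, -6; range = -6 − (-16) = 10.
Area = (12 × 10) / 2 = 60.

60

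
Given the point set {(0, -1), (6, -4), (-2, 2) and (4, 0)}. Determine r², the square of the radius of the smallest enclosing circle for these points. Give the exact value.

25

A smallest enclosing disk is always determined by at most three of the input points on its boundary.
The farthest pair is (6, -4)–(-2, 2) with squared distance 100. The circle on this segment as diameter has centre (2, -1) and r² = 100/4 = 25.
Check (0, -1): distance² to centre = 4 ≤ 25, so it lies inside.
All remaining points lie in this disk, and no smaller disk contains both endpoints, so this is the minimum enclosing circle.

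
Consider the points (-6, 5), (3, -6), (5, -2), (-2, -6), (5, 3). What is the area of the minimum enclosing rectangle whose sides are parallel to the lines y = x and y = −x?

160

In coordinates u = x + y, v = x − y the rectangle is axis-aligned; the map (x,y)→(u,v) scales areas by 2.
u-values: -1, -3, 3, -8, 8; range = 8 − (-8) = 16.
v-values: -11, 9, 7, 4, 2; range = 9 − (-11) = 20.
Area = (16 × 20) / 2 = 160.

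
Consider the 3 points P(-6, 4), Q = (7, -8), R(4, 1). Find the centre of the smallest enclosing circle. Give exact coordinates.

(0.5, -2)

Side lengths²: PQ² = 313, PR² = 109, QR² = 90.
Since PQ² = 313 ≥ 109 + 90 = 199, the angle opposite PQ is not acute, so the smallest enclosing circle has PQ as diameter.
Centre = midpoint of PQ = (0.5, -2), r² = 313/4 = 78.25.
Centre = (0.5, -2).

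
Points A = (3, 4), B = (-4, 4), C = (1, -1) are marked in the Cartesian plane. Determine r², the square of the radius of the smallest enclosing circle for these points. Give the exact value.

14.5

Side lengths²: AB² = 49, AC² = 29, BC² = 50.
Since BC² = 50 < 49 + 29 = 78, the triangle is acute, so the smallest enclosing circle is the circumcircle.
Circumcentre = (-0.5, 2.5), r² = 14.5.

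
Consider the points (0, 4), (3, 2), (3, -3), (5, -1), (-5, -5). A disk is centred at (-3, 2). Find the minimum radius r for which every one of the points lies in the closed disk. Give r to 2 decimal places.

The required radius is the distance from (-3, 2) to the farthest point.
Squared distances: 13, 36, 61, 73, 53.
Maximum is 73, attained at (5, -1).
r = √73 ≈ 8.54.

8.54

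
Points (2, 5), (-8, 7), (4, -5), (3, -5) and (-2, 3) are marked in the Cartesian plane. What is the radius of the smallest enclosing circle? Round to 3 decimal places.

8.485

A smallest enclosing disk is always determined by at most three of the input points on its boundary.
The farthest pair is (-8, 7)–(4, -5) with squared distance 288. The circle on this segment as diameter has centre (-2, 1) and r² = 288/4 = 72.
Check (2, 5): distance² to centre = 32 ≤ 72, so it lies inside.
All remaining points lie in this disk, and no smaller disk contains both endpoints, so this is the minimum enclosing circle.
r = √72 ≈ 8.485.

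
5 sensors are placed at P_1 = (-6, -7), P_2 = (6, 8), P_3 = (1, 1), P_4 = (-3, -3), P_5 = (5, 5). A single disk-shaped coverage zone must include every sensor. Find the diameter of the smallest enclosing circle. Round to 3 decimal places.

19.209

The minimum enclosing circle of a finite set is fixed by two of the points (as a diameter) or three (as a circumcircle).
The farthest pair is P_1–P_2 with squared distance 369. The circle on this segment as diameter has centre (0, 0.5) and r² = 369/4 = 92.25.
Check P_3: distance² to centre = 1.25 ≤ 92.25, so it lies inside.
All remaining points lie in this disk, and no smaller disk contains both endpoints, so this is the minimum enclosing circle.
Diameter = 2r = 2√(92.25) ≈ 19.209.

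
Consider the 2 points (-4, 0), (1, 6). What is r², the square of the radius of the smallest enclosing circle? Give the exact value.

15.25

The smallest circle enclosing two points has them as diameter endpoints.
Centre = midpoint = (-1.5, 3); r² = |(-4, 0)−(1, 6)|²/4 = 61/4 = 15.25.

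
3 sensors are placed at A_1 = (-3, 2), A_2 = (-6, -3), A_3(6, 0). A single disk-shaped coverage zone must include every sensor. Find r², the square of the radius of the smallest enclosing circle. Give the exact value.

Side lengths²: A_1A_2² = 34, A_1A_3² = 85, A_2A_3² = 153.
Since A_2A_3² = 153 ≥ 85 + 34 = 119, the angle opposite A_2A_3 is not acute, so the smallest enclosing circle has A_2A_3 as diameter.
Centre = midpoint of A_2A_3 = (0, -1.5), r² = 153/4 = 38.25.

38.25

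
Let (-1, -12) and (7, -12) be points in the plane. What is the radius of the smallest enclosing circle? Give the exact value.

The smallest circle enclosing two points has them as diameter endpoints.
Centre = midpoint = (3, -12); r² = |(-1, -12)−(7, -12)|²/4 = 64/4 = 16.
r = √16 = 4.

4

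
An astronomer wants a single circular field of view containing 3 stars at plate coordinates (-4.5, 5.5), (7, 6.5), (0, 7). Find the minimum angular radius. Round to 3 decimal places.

5.772

Call the three points A, B, C in the order given.
Side lengths²: AB² = 133.25, AC² = 22.5, BC² = 49.25.
Since AB² = 133.25 ≥ 49.25 + 22.5 = 71.75, the angle opposite AB is not acute, so the smallest enclosing circle has AB as diameter.
Centre = midpoint of AB = (1.25, 6), r² = 133.25/4 = 33.3125.
r = √(33.3125) ≈ 5.772.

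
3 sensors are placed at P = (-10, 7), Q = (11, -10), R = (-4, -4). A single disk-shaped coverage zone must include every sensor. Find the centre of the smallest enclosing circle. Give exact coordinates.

(0.5, -1.5)

Side lengths²: PQ² = 730, PR² = 157, QR² = 261.
Since PQ² = 730 ≥ 261 + 157 = 418, the angle opposite PQ is not acute, so the smallest enclosing circle has PQ as diameter.
Centre = midpoint of PQ = (0.5, -1.5), r² = 730/4 = 182.5.
Centre = (0.5, -1.5).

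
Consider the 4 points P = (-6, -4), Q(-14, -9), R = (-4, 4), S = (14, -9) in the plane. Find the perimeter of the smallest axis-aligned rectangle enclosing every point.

Width = max x − min x = 14 − (-14) = 28.
Height = max y − min y = 4 − (-9) = 13.
Perimeter = 2(28 + 13) = 82.

82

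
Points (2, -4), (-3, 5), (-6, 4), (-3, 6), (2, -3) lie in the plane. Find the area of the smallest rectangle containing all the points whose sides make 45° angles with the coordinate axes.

40

In coordinates u = x + y, v = x − y the rectangle is axis-aligned; the map (x,y)→(u,v) scales areas by 2.
u-values: -2, 2, -2, 3, -1; range = 3 − (-2) = 5.
v-values: 6, -8, -10, -9, 5; range = 6 − (-10) = 16.
Area = (5 × 16) / 2 = 40.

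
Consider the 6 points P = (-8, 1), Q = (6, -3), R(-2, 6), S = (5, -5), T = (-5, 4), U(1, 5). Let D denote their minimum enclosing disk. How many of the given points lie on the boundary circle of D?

The minimum enclosing circle of a finite set is fixed by two of the points (as a diameter) or three (as a circumcircle).
The farthest pair is P–Q with squared distance 212. The circle on this segment as diameter has centre (-1, -1) and r² = 212/4 = 53.
Check R: distance² to centre = 50 ≤ 53, so it lies inside.
All remaining points lie in this disk, and no smaller disk contains both endpoints, so this is the minimum enclosing circle.
The points at distance exactly r from the centre are P, Q — 2 points.

2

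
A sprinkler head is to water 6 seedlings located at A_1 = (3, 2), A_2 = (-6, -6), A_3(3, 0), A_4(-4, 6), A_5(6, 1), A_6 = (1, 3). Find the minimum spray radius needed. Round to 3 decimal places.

7.268

The minimum enclosing circle is determined by three boundary points: A_2, A_4, A_5.
Their circumcentre is (-14/13, -17/26) with r² = 35705/676.
The farthest remaining point A_1 is at distance² 15997/676 ≤ 35705/676.
r = √(35705/676) ≈ 7.268.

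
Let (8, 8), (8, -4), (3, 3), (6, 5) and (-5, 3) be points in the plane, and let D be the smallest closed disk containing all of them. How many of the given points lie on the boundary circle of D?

3

By Welzl's lemma the MEC is supported by two points (diametrically opposite) or three points (on a circumcircle).
The minimum enclosing circle is determined by three boundary points: (8, 8), (8, -4), (-5, 3).
Their circumcentre is (37/13, 2) with r² = 10573/169.
The farthest remaining point (6, 5) is at distance² 3202/169 ≤ 10573/169.
The points at distance exactly r from the centre are (8, 8), (8, -4), (-5, 3) — 3 points.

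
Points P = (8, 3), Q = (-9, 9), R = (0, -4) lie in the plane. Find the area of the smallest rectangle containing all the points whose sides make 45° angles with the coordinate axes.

172.5

In coordinates u = x + y, v = x − y the rectangle is axis-aligned; the map (x,y)→(u,v) scales areas by 2.
u-values: 11, 0, -4; range = 11 − (-4) = 15.
v-values: 5, -18, 4; range = 5 − (-18) = 23.
Area = (15 × 23) / 2 = 172.5.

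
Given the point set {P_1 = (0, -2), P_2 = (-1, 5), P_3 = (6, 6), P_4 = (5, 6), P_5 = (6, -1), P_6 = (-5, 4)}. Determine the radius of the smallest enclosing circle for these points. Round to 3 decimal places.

The minimum enclosing circle is determined by three boundary points: P_3, P_5, P_6.
Their circumcentre is (21/22, 2.5) with r² = 9125/242.
The farthest remaining point P_4 is at distance² 6925/242 ≤ 9125/242.
r = √(9125/242) ≈ 6.141.

6.141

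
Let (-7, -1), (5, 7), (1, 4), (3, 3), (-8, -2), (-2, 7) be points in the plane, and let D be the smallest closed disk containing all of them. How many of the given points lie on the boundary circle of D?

2

The farthest pair is (5, 7)–(-8, -2) with squared distance 250. The circle on this segment as diameter has centre (-1.5, 2.5) and r² = 250/4 = 62.5.
Check (-7, -1): distance² to centre = 42.5 ≤ 62.5, so it lies inside.
All remaining points lie in this disk, and no smaller disk contains both endpoints, so this is the minimum enclosing circle.
The points at distance exactly r from the centre are (5, 7), (-8, -2) — 2 points.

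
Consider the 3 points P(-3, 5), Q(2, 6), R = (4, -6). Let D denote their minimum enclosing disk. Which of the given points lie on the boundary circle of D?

Side lengths²: PQ² = 26, PR² = 170, QR² = 148.
Since PR² = 170 < 148 + 26 = 174, the triangle is acute, so the smallest enclosing circle is the circumcircle.
Circumcentre = (21/31, -12/31), r² = 40885/961.
The points at distance exactly r from the centre are P, Q, R — 3 points.

P, Q, R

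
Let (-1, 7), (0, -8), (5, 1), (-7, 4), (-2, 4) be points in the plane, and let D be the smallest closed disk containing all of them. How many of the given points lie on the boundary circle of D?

By Welzl's lemma the MEC is supported by two points (diametrically opposite) or three points (on a circumcircle).
The minimum enclosing circle is determined by three boundary points: (-1, 7), (0, -8), (-7, 4).
Their circumcentre is (-61/62, -33/62) with r² = 109045/1922.
The farthest remaining point (5, 1) is at distance² 73333/1922 ≤ 109045/1922.
The points at distance exactly r from the centre are (-1, 7), (0, -8), (-7, 4) — 3 points.

3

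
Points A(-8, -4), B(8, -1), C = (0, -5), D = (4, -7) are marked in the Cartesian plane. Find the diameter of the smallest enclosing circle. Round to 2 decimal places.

16.28

By Welzl's lemma the MEC is supported by two points (diametrically opposite) or three points (on a circumcircle).
The farthest pair is A–B with squared distance 265. The circle on this segment as diameter has centre (0, -2.5) and r² = 265/4 = 66.25.
Check C: distance² to centre = 6.25 ≤ 66.25, so it lies inside.
All remaining points lie in this disk, and no smaller disk contains both endpoints, so this is the minimum enclosing circle.
Diameter = 2r = 2√(66.25) ≈ 16.28.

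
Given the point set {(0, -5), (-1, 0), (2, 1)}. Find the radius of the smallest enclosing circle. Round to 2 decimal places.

Call the three points A, B, C in the order given.
Side lengths²: AB² = 26, AC² = 40, BC² = 10.
Since AC² = 40 ≥ 26 + 10 = 36, the angle opposite AC is not acute, so the smallest enclosing circle has AC as diameter.
Centre = midpoint of AC = (1, -2), r² = 40/4 = 10.
r = √10 ≈ 3.16.

3.16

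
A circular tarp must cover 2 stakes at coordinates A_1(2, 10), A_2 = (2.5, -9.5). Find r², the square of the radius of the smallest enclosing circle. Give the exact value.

The smallest circle enclosing two points has them as diameter endpoints.
Centre = midpoint = (2.25, 0.25); r² = |A_1A_2|²/4 = 380.5/4 = 95.125.

95.125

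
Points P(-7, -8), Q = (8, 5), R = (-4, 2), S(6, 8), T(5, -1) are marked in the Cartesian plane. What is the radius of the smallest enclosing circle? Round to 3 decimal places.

The minimum enclosing circle of a finite set is fixed by two of the points (as a diameter) or three (as a circumcircle).
The farthest pair is P–S with squared distance 425. The circle on this segment as diameter has centre (-0.5, 0) and r² = 425/4 = 106.25.
Check Q: distance² to centre = 97.25 ≤ 106.25, so it lies inside.
All remaining points lie in this disk, and no smaller disk contains both endpoints, so this is the minimum enclosing circle.
r = √(106.25) ≈ 10.308.

10.308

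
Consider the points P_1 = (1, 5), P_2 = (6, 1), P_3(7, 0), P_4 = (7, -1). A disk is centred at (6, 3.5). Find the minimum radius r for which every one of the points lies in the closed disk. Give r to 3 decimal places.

The required radius is the distance from (6, 3.5) to the farthest point.
Squared distances: 27.25, 6.25, 13.25, 21.25.
Maximum is 27.25, attained at P_1.
r = √(27.25) ≈ 5.220.

5.220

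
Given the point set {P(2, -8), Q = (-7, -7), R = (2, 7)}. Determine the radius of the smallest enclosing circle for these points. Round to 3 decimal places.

Side lengths²: PQ² = 82, PR² = 225, QR² = 277.
Since QR² = 277 < 225 + 82 = 307, the triangle is acute, so the smallest enclosing circle is the circumcircle.
Circumcentre = (-31/18, -0.5), r² = 11357/162.
r = √(11357/162) ≈ 8.373.

8.373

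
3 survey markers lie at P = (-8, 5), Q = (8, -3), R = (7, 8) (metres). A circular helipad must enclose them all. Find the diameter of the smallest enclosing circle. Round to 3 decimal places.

Side lengths²: PQ² = 320, PR² = 234, QR² = 122.
Since PQ² = 320 < 234 + 122 = 356, the triangle is acute, so the smallest enclosing circle is the circumcircle.
Circumcentre = (3/7, 13/7), r² = 3965/49.
Diameter = 2r = 2√(3965/49) ≈ 17.991.

17.991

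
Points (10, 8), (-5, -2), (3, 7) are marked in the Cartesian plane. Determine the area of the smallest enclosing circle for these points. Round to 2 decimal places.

255.25

Call the three points A, B, C in the order given.
Side lengths²: AB² = 325, AC² = 50, BC² = 145.
Since AB² = 325 ≥ 145 + 50 = 195, the angle opposite AB is not acute, so the smallest enclosing circle has AB as diameter.
Centre = midpoint of AB = (2.5, 3), r² = 325/4 = 81.25.
Area = π·r² = π·81.25 ≈ 255.25.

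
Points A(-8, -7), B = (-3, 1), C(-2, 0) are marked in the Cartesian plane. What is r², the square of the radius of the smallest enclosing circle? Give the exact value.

Side lengths²: AB² = 89, AC² = 85, BC² = 2.
Since AB² = 89 ≥ 85 + 2 = 87, the angle opposite AB is not acute, so the smallest enclosing circle has AB as diameter.
Centre = midpoint of AB = (-5.5, -3), r² = 89/4 = 22.25.

22.25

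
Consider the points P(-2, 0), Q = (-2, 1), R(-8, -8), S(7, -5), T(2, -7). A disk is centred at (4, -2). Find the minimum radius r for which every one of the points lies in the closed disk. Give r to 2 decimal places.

The required radius is the distance from (4, -2) to the farthest point.
Squared distances: 40, 45, 180, 18, 29.
Maximum is 180, attained at R.
r = √180 ≈ 13.42.

13.42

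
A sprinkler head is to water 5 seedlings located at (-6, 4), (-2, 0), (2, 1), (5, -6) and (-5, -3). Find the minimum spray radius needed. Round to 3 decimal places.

7.433

A smallest enclosing disk is always determined by at most three of the input points on its boundary.
The farthest pair is (-6, 4)–(5, -6) with squared distance 221. The circle on this segment as diameter has centre (-0.5, -1) and r² = 221/4 = 55.25.
Check (-2, 0): distance² to centre = 3.25 ≤ 55.25, so it lies inside.
All remaining points lie in this disk, and no smaller disk contains both endpoints, so this is the minimum enclosing circle.
r = √(55.25) ≈ 7.433.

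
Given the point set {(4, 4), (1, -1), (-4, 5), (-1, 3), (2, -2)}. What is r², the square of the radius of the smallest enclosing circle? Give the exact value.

The minimum enclosing circle is determined by three boundary points: (4, 4), (-4, 5), (2, -2).
Their circumcentre is (-0.3, 2.1) with r² = 22.1.
The farthest remaining point (1, -1) is at distance² 11.3 ≤ 22.1.

22.1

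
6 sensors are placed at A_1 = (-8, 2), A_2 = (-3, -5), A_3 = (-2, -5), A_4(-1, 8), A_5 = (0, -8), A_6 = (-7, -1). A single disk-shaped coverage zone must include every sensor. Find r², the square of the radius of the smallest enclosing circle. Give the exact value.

The farthest pair is A_4–A_5 with squared distance 257. The circle on this segment as diameter has centre (-0.5, 0) and r² = 257/4 = 64.25.
Check A_1: distance² to centre = 60.25 ≤ 64.25, so it lies inside.
All remaining points lie in this disk, and no smaller disk contains both endpoints, so this is the minimum enclosing circle.

64.25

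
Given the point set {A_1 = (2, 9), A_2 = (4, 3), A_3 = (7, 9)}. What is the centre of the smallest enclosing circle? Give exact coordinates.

Side lengths²: A_1A_2² = 40, A_1A_3² = 25, A_2A_3² = 45.
Since A_2A_3² = 45 < 40 + 25 = 65, the triangle is acute, so the smallest enclosing circle is the circumcircle.
Circumcentre = (4.5, 6.5), r² = 12.5.
Centre = (4.5, 6.5).

(4.5, 6.5)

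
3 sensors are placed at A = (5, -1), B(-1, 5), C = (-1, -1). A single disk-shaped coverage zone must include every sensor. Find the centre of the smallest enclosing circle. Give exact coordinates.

(2, 2)

Side lengths²: AB² = 72, AC² = 36, BC² = 36.
Since AB² = 72 ≥ 36 + 36 = 72, the angle opposite AB is not acute, so the smallest enclosing circle has AB as diameter.
Centre = midpoint of AB = (2, 2), r² = 72/4 = 18.
Centre = (2, 2).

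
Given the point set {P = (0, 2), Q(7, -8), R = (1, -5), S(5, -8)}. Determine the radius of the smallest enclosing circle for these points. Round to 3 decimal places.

6.103

The farthest pair is P–Q with squared distance 149. The circle on this segment as diameter has centre (3.5, -3) and r² = 149/4 = 37.25.
Check R: distance² to centre = 10.25 ≤ 37.25, so it lies inside.
All remaining points lie in this disk, and no smaller disk contains both endpoints, so this is the minimum enclosing circle.
r = √(37.25) ≈ 6.103.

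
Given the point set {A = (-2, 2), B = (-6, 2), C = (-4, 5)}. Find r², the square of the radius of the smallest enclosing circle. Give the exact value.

Side lengths²: AB² = 16, AC² = 13, BC² = 13.
Since AB² = 16 < 13 + 13 = 26, the triangle is acute, so the smallest enclosing circle is the circumcircle.
Circumcentre = (-4, 17/6), r² = 169/36.

169/36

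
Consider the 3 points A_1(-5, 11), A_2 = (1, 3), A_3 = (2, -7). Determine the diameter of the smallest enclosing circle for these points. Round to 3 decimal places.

Side lengths²: A_1A_2² = 100, A_1A_3² = 373, A_2A_3² = 101.
Since A_1A_3² = 373 ≥ 101 + 100 = 201, the angle opposite A_1A_3 is not acute, so the smallest enclosing circle has A_1A_3 as diameter.
Centre = midpoint of A_1A_3 = (-1.5, 2), r² = 373/4 = 93.25.
Diameter = 2r = 2√(93.25) ≈ 19.313.

19.313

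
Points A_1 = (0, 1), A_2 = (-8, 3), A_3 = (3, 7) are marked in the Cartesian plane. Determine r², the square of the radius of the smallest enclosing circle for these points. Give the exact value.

Side lengths²: A_1A_2² = 68, A_1A_3² = 45, A_2A_3² = 137.
Since A_2A_3² = 137 ≥ 68 + 45 = 113, the angle opposite A_2A_3 is not acute, so the smallest enclosing circle has A_2A_3 as diameter.
Centre = midpoint of A_2A_3 = (-2.5, 5), r² = 137/4 = 34.25.

34.25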